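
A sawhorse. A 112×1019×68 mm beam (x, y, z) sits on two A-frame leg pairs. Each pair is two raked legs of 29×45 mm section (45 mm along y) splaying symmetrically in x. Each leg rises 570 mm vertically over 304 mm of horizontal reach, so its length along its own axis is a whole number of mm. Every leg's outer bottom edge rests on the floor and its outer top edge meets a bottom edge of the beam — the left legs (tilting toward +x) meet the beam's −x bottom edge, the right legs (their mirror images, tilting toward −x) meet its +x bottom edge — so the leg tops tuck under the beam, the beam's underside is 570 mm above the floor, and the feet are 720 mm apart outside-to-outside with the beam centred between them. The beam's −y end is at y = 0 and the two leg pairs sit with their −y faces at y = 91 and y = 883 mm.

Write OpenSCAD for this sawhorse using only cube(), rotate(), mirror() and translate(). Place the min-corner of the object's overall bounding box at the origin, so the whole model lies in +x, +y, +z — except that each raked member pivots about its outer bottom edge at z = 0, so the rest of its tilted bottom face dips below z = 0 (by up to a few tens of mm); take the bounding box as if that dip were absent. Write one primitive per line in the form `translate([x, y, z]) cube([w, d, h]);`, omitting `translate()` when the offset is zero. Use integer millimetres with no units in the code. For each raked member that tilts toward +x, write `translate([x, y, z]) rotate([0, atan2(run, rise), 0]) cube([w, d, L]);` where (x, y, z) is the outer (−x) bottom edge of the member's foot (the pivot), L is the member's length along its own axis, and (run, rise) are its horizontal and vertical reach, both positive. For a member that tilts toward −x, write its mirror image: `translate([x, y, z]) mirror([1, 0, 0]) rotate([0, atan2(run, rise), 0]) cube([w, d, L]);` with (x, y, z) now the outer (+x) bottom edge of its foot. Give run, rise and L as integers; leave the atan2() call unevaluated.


translate([304, 0, 570]) cube([112, 1019, 68]);
translate([0, 91, 0]) rotate([0, atan2(304, 570), 0]) cube([29, 45, 646]);
translate([720, 91, 0]) mirror([1, 0, 0]) rotate([0, atan2(304, 570), 0]) cube([29, 45, 646]);
translate([0, 883, 0]) rotate([0, atan2(304, 570), 0]) cube([29, 45, 646]);
translate([720, 883, 0]) mirror([1, 0, 0]) rotate([0, atan2(304, 570), 0]) cube([29, 45, 646]);


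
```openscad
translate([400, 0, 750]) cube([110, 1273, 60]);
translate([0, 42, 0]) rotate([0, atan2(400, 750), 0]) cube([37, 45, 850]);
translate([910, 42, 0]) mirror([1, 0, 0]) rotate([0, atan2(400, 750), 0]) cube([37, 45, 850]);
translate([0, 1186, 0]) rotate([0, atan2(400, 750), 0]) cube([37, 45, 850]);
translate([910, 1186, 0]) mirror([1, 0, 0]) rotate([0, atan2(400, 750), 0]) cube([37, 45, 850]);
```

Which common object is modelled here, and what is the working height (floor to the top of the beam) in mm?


A sawhorse. The overall height is 810 mm.

A beam across two mirrored pairs of raked legs — a sawhorse. The beam's underside is at z = 750 (matching the legs' vertical rise in atan2(400, 750)) and the beam is 60 mm tall, so its top is at 750 + 60 = 810 mm. The raked legs top out at the beam's underside, so that is the highest point.


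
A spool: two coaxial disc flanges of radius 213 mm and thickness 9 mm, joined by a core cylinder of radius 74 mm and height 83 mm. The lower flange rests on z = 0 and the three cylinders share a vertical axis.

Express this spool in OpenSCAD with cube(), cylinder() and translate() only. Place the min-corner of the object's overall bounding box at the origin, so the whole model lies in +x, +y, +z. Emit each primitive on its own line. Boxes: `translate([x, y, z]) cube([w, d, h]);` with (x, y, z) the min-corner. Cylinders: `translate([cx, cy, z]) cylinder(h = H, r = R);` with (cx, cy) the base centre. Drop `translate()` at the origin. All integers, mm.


translate([213, 213, 0]) cylinder(h = 9, r = 213);
translate([213, 213, 9]) cylinder(h = 83, r = 74);
translate([213, 213, 92]) cylinder(h = 9, r = 213);


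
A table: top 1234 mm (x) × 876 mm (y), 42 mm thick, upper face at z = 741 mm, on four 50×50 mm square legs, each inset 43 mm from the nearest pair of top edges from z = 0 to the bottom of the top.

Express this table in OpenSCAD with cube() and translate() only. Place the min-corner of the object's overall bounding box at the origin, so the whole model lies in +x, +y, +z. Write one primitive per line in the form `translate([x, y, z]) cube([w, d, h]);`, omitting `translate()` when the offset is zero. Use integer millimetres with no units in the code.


translate([0, 0, 699]) cube([1234, 876, 42]);
translate([43, 43, 0]) cube([50, 50, 699]);
translate([1141, 43, 0]) cube([50, 50, 699]);
translate([43, 783, 0]) cube([50, 50, 699]);
translate([1141, 783, 0]) cube([50, 50, 699]);


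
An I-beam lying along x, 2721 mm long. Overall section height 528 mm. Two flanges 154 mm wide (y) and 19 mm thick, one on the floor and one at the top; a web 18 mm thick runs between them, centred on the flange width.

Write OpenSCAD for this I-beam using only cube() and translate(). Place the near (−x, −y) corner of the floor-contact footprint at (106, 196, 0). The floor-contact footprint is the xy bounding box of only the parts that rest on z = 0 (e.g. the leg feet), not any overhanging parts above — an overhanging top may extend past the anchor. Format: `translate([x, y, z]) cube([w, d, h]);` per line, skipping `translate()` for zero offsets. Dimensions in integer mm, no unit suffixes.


translate([106, 196, 0]) cube([2721, 154, 19]);
translate([106, 264, 19]) cube([2721, 18, 490]);
translate([106, 196, 509]) cube([2721, 154, 19]);


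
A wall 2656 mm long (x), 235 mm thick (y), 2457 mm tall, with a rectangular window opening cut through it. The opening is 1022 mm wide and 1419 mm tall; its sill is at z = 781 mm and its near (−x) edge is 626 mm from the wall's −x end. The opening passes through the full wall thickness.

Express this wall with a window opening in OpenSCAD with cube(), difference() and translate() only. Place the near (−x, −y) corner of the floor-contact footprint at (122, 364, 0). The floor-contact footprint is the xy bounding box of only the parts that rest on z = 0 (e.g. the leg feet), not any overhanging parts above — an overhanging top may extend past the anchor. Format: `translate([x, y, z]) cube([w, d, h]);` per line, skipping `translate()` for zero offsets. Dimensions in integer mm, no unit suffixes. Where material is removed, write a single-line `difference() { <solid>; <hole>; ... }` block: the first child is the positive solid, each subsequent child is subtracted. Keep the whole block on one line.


difference() { translate([122, 364, 0]) cube([2656, 235, 2457]); translate([748, 364, 781]) cube([1022, 235, 1419]); }


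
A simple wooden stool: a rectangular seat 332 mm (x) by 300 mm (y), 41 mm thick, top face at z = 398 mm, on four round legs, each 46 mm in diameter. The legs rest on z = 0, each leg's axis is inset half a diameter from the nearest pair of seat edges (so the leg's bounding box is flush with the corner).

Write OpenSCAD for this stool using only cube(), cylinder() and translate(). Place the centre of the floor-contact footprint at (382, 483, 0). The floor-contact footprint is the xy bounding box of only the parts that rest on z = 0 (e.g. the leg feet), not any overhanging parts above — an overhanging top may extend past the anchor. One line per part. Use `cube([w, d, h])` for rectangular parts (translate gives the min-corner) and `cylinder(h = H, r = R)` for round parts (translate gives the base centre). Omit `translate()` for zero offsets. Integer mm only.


translate([216, 333, 357]) cube([332, 300, 41]);
translate([239, 356, 0]) cylinder(h = 357, r = 23);
translate([525, 356, 0]) cylinder(h = 357, r = 23);
translate([239, 610, 0]) cylinder(h = 357, r = 23);
translate([525, 610, 0]) cylinder(h = 357, r = 23);


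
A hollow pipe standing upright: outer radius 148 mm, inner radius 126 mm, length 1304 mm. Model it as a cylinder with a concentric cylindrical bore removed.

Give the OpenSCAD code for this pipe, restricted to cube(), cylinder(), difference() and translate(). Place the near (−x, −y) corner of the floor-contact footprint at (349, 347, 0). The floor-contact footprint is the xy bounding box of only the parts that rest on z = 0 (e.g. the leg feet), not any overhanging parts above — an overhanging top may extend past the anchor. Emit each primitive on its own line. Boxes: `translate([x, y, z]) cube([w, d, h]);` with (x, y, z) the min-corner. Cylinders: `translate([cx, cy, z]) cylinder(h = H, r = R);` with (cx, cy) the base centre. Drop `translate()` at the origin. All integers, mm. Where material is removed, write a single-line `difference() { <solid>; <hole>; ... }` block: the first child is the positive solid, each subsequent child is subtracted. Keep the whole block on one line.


difference() { translate([497, 495, 0]) cylinder(h = 1304, r = 148); translate([497, 495, 0]) cylinder(h = 1304, r = 126); }


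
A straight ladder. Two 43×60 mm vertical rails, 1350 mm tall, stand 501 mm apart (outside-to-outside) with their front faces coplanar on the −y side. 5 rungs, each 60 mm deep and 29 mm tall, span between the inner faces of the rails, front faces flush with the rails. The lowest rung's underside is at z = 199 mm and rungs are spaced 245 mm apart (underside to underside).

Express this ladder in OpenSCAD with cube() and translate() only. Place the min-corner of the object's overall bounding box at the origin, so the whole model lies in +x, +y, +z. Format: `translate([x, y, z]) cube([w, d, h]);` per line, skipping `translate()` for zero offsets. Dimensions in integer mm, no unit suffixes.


// rung span = 501 - 2*43 = 415
// rung[k] z = 199 + k*245
cube([43, 60, 1350]);
translate([458, 0, 0]) cube([43, 60, 1350]);
translate([43, 0, 199]) cube([415, 60, 29]);
translate([43, 0, 444]) cube([415, 60, 29]);
translate([43, 0, 689]) cube([415, 60, 29]);
translate([43, 0, 934]) cube([415, 60, 29]);
translate([43, 0, 1179]) cube([415, 60, 29]);


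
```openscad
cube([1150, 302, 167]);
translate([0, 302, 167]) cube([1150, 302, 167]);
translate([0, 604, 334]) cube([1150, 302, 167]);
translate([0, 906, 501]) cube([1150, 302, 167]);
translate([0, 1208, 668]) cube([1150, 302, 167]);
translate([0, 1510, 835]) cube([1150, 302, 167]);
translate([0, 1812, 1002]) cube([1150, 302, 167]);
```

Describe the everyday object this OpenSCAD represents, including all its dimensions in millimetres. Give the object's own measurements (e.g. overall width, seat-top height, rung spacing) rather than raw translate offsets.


A straight staircase of 7 solid steps. Each step is 1150 mm wide (x), 302 mm deep (y, the going) and 167 mm tall (the rise). The first step rests on the floor; each subsequent step sits one going further in +y and one rise higher in +z, directly behind and above the previous step with no overlap.


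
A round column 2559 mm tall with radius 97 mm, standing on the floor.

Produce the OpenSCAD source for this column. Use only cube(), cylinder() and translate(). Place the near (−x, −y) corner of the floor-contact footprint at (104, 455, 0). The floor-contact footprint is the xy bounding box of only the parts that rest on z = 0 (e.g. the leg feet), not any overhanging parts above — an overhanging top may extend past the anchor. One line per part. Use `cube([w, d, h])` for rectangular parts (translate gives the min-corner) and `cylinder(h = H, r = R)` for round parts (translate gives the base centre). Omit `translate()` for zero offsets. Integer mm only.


translate([201, 552, 0]) cylinder(h = 2559, r = 97);


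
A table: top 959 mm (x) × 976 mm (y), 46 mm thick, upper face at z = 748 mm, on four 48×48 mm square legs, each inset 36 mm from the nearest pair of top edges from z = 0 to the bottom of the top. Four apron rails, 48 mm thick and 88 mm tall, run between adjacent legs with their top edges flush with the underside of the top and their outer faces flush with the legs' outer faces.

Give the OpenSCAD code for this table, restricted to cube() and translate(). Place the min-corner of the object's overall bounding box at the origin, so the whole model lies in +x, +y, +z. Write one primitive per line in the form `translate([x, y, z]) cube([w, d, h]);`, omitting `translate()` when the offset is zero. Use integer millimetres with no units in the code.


translate([0, 0, 702]) cube([959, 976, 46]);
translate([36, 36, 0]) cube([48, 48, 702]);
translate([875, 36, 0]) cube([48, 48, 702]);
translate([36, 892, 0]) cube([48, 48, 702]);
translate([875, 892, 0]) cube([48, 48, 702]);
translate([84, 36, 614]) cube([791, 48, 88]);
translate([84, 892, 614]) cube([791, 48, 88]);
translate([36, 84, 614]) cube([48, 808, 88]);
translate([875, 84, 614]) cube([48, 808, 88]);


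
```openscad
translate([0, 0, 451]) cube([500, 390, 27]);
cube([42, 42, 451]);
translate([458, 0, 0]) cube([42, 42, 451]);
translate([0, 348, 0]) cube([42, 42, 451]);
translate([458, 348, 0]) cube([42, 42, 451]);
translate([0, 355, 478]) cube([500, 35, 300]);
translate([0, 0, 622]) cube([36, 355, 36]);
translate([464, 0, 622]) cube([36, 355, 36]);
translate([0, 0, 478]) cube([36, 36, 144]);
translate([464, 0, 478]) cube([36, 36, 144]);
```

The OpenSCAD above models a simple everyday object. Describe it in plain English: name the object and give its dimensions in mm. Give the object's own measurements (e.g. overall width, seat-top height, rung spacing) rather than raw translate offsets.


A chair. The seat is a 500×390×27 mm slab with its top at z = 478 mm, on four 42×42 mm corner legs (flush with the seat edges, standing on z = 0). A flat backrest 35 mm thick, 300 mm tall, spans the full seat width and rises from the seat top along its +y edge, rear face flush with the rear of the seat. Two armrests of 36×36 mm section run along each side from the seat's front edge to the front of the backrest, top faces 180 mm above the seat top and outer faces flush with the seat's x-edges; a 36×36 mm post under the front of each armrest stands on the seat at the front corner.


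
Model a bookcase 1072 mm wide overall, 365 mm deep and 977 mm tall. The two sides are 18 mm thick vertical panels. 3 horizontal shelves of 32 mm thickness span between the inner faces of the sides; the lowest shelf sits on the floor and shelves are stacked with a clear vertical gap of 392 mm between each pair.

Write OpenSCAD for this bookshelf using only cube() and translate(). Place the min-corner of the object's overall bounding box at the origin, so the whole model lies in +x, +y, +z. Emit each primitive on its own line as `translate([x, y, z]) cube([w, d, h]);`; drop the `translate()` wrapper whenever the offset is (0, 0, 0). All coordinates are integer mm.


cube([18, 365, 977]);
translate([1054, 0, 0]) cube([18, 365, 977]);
translate([18, 0, 0]) cube([1036, 365, 32]);
translate([18, 0, 424]) cube([1036, 365, 32]);
translate([18, 0, 848]) cube([1036, 365, 32]);


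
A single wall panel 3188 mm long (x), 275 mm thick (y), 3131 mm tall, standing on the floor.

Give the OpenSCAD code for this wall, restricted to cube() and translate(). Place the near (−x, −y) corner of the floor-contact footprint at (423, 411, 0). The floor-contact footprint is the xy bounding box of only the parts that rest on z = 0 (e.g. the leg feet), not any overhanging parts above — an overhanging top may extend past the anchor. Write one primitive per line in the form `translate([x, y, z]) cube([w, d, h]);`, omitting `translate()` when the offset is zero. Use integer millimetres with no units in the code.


translate([423, 411, 0]) cube([3188, 275, 3131]);


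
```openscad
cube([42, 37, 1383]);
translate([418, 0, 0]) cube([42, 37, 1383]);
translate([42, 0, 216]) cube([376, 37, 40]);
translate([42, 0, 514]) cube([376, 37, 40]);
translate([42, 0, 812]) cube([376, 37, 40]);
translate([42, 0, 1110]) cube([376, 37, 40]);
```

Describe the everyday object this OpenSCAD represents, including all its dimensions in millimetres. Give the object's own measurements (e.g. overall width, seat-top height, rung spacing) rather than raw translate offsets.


A straight ladder. Two 42×37 mm vertical rails, 1383 mm tall, stand 460 mm apart (outside-to-outside) with their front faces coplanar on the −y side. 4 rungs, each 37 mm deep and 40 mm tall, span between the inner faces of the rails, front faces flush with the rails. The lowest rung's underside is at z = 216 mm and rungs are spaced 298 mm apart (underside to underside).


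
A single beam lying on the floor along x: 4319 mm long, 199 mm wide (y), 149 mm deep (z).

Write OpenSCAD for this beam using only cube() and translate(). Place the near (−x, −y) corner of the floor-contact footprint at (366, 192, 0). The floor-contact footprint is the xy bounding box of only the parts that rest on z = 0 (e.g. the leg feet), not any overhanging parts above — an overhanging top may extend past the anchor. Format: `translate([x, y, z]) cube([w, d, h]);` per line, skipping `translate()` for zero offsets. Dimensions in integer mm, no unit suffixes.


translate([366, 192, 0]) cube([4319, 199, 149]);


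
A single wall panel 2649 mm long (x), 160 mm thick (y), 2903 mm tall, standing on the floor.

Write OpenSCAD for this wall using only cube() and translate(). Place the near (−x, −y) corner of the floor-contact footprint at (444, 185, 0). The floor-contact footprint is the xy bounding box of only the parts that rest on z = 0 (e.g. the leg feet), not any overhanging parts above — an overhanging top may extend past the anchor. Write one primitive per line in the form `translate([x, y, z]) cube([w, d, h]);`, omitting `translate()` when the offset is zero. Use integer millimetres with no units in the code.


translate([444, 185, 0]) cube([2649, 160, 2903]);


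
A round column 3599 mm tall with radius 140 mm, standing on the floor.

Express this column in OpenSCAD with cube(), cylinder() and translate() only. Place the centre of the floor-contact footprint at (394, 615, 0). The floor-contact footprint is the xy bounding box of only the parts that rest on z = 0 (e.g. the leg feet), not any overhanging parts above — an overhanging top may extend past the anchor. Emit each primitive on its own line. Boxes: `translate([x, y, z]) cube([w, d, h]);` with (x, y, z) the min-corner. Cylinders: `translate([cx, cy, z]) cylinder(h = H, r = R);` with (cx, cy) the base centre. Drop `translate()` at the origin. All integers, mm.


translate([394, 615, 0]) cylinder(h = 3599, r = 140);


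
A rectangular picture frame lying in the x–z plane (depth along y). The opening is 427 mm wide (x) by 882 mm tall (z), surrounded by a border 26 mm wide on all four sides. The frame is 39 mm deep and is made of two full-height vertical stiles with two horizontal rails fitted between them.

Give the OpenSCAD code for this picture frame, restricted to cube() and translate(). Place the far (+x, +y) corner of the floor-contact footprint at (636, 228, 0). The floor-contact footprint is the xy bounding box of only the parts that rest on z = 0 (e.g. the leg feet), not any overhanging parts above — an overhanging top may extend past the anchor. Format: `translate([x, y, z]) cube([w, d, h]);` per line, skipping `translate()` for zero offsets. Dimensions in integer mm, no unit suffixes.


translate([157, 189, 0]) cube([26, 39, 934]);
translate([610, 189, 0]) cube([26, 39, 934]);
translate([183, 189, 0]) cube([427, 39, 26]);
translate([183, 189, 908]) cube([427, 39, 26]);


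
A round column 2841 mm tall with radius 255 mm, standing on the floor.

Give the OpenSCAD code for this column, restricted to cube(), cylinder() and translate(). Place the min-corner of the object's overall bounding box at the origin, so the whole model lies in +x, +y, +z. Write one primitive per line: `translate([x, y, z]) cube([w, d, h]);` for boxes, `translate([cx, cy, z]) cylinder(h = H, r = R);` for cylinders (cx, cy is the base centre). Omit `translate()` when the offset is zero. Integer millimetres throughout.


translate([255, 255, 0]) cylinder(h = 2841, r = 255);


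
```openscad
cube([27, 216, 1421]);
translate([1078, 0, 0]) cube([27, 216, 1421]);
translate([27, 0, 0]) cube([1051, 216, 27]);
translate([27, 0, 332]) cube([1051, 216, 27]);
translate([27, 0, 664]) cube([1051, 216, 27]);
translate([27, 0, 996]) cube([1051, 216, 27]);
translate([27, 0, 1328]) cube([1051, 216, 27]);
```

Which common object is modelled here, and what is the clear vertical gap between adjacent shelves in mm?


A bookshelf. The clear shelf gap is 305 mm.

Two tall side panels with 5 horizontal boards between them — a bookshelf. The first two shelf undersides are at z = 0 and z = 332; with shelf thickness 27, the clear gap is 332 − 0 − 27 = 305 mm.


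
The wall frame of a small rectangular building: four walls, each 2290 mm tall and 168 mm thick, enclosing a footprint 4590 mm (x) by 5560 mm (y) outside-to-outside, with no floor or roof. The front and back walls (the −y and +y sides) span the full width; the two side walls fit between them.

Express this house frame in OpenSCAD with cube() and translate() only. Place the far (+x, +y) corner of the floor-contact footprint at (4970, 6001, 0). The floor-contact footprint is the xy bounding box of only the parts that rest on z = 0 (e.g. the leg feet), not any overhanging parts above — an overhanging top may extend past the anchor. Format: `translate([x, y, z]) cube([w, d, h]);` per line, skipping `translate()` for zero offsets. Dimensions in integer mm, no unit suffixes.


translate([380, 441, 0]) cube([4590, 168, 2290]);
translate([380, 5833, 0]) cube([4590, 168, 2290]);
translate([380, 609, 0]) cube([168, 5224, 2290]);
translate([4802, 609, 0]) cube([168, 5224, 2290]);


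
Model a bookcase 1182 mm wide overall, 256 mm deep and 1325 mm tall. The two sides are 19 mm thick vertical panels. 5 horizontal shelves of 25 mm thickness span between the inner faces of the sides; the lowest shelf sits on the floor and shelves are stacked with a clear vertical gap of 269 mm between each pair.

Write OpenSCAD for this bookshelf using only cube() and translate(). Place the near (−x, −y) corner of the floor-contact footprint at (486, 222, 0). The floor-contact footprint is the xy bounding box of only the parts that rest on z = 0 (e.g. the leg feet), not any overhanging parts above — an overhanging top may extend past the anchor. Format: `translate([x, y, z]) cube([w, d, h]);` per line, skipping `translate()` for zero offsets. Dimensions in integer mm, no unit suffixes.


translate([486, 222, 0]) cube([19, 256, 1325]);
translate([1649, 222, 0]) cube([19, 256, 1325]);
translate([505, 222, 0]) cube([1144, 256, 25]);
translate([505, 222, 294]) cube([1144, 256, 25]);
translate([505, 222, 588]) cube([1144, 256, 25]);
translate([505, 222, 882]) cube([1144, 256, 25]);
translate([505, 222, 1176]) cube([1144, 256, 25]);


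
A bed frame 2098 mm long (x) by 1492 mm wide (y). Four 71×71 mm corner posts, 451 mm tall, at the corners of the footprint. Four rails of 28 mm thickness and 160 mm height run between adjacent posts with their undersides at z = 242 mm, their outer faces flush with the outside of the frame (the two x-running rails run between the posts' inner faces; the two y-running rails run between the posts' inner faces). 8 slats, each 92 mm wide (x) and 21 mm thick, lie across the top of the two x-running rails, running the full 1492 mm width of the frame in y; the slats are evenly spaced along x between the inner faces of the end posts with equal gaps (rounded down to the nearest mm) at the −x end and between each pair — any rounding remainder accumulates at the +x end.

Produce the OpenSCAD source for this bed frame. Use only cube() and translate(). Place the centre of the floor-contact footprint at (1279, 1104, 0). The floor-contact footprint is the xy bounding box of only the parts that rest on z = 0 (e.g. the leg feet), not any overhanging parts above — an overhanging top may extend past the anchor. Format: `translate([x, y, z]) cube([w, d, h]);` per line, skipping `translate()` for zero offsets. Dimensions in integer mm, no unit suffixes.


translate([230, 358, 0]) cube([71, 71, 451]);
translate([230, 1779, 0]) cube([71, 71, 451]);
translate([2257, 358, 0]) cube([71, 71, 451]);
translate([2257, 1779, 0]) cube([71, 71, 451]);
translate([301, 358, 242]) cube([1956, 28, 160]);
translate([301, 1822, 242]) cube([1956, 28, 160]);
translate([230, 429, 242]) cube([28, 1350, 160]);
translate([2300, 429, 242]) cube([28, 1350, 160]);
translate([436, 358, 402]) cube([92, 1492, 21]);
translate([663, 358, 402]) cube([92, 1492, 21]);
translate([890, 358, 402]) cube([92, 1492, 21]);
translate([1117, 358, 402]) cube([92, 1492, 21]);
translate([1344, 358, 402]) cube([92, 1492, 21]);
translate([1571, 358, 402]) cube([92, 1492, 21]);
translate([1798, 358, 402]) cube([92, 1492, 21]);
translate([2025, 358, 402]) cube([92, 1492, 21]);


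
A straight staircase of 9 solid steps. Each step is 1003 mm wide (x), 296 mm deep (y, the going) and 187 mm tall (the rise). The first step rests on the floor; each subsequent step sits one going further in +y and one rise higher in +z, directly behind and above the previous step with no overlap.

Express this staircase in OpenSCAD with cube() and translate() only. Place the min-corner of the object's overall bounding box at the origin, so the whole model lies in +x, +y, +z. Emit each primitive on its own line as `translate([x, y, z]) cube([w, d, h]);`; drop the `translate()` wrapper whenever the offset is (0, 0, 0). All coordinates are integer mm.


cube([1003, 296, 187]);
translate([0, 296, 187]) cube([1003, 296, 187]);
translate([0, 592, 374]) cube([1003, 296, 187]);
translate([0, 888, 561]) cube([1003, 296, 187]);
translate([0, 1184, 748]) cube([1003, 296, 187]);
translate([0, 1480, 935]) cube([1003, 296, 187]);
translate([0, 1776, 1122]) cube([1003, 296, 187]);
translate([0, 2072, 1309]) cube([1003, 296, 187]);
translate([0, 2368, 1496]) cube([1003, 296, 187]);


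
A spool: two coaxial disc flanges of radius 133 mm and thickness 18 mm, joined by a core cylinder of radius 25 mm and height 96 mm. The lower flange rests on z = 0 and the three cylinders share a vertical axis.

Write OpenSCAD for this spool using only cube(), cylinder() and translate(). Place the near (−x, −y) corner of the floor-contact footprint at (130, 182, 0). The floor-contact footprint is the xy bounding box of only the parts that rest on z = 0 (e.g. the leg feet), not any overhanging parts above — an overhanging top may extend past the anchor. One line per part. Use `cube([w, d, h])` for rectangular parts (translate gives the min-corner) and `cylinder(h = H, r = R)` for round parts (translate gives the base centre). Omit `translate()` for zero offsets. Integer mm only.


translate([263, 315, 0]) cylinder(h = 18, r = 133);
translate([263, 315, 18]) cylinder(h = 96, r = 25);
translate([263, 315, 114]) cylinder(h = 18, r = 133);


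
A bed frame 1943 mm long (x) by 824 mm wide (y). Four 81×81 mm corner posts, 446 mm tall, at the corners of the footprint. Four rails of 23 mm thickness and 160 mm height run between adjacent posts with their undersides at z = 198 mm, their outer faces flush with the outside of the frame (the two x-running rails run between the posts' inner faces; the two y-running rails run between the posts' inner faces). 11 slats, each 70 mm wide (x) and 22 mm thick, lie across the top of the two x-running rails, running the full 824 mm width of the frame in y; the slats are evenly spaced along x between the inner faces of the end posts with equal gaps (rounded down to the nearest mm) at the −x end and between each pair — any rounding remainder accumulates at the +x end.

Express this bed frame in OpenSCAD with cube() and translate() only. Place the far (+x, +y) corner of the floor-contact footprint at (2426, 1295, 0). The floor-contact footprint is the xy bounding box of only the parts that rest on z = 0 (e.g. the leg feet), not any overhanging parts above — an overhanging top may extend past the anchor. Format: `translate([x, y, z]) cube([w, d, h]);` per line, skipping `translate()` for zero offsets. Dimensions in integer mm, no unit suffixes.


translate([483, 471, 0]) cube([81, 81, 446]);
translate([483, 1214, 0]) cube([81, 81, 446]);
translate([2345, 471, 0]) cube([81, 81, 446]);
translate([2345, 1214, 0]) cube([81, 81, 446]);
translate([564, 471, 198]) cube([1781, 23, 160]);
translate([564, 1272, 198]) cube([1781, 23, 160]);
translate([483, 552, 198]) cube([23, 662, 160]);
translate([2403, 552, 198]) cube([23, 662, 160]);
translate([648, 471, 358]) cube([70, 824, 22]);
translate([802, 471, 358]) cube([70, 824, 22]);
translate([956, 471, 358]) cube([70, 824, 22]);
translate([1110, 471, 358]) cube([70, 824, 22]);
translate([1264, 471, 358]) cube([70, 824, 22]);
translate([1418, 471, 358]) cube([70, 824, 22]);
translate([1572, 471, 358]) cube([70, 824, 22]);
translate([1726, 471, 358]) cube([70, 824, 22]);
translate([1880, 471, 358]) cube([70, 824, 22]);
translate([2034, 471, 358]) cube([70, 824, 22]);
translate([2188, 471, 358]) cube([70, 824, 22]);


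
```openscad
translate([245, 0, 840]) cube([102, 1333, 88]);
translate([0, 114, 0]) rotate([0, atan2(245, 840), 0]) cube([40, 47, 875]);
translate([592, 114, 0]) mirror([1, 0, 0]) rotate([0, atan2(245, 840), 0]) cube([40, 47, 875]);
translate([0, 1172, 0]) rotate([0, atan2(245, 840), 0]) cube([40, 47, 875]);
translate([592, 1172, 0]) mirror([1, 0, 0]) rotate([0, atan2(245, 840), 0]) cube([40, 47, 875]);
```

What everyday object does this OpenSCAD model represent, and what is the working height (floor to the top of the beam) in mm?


A sawhorse. The overall height is 928 mm.

A beam across two mirrored pairs of raked legs — a sawhorse. The beam's underside is at z = 840 (matching the legs' vertical rise in atan2(245, 840)) and the beam is 88 mm tall, so its top is at 840 + 88 = 928 mm. The raked legs top out at the beam's underside, so that is the highest point.


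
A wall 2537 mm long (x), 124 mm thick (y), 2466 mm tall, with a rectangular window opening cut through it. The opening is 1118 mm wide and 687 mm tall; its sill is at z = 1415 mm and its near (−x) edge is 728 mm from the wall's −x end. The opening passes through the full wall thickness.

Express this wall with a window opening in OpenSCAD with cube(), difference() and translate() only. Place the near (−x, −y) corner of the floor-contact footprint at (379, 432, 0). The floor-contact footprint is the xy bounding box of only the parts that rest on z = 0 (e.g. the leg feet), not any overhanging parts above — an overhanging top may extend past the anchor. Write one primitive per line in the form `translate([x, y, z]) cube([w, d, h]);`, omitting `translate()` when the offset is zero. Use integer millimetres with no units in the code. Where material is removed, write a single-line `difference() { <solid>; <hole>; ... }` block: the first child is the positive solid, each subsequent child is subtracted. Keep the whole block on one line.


difference() { translate([379, 432, 0]) cube([2537, 124, 2466]); translate([1107, 432, 1415]) cube([1118, 124, 687]); }


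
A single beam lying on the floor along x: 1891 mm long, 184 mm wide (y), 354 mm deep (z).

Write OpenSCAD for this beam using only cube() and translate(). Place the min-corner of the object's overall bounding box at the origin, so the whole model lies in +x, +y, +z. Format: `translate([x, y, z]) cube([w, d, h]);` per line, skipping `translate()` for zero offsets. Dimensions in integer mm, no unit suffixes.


cube([1891, 184, 354]);


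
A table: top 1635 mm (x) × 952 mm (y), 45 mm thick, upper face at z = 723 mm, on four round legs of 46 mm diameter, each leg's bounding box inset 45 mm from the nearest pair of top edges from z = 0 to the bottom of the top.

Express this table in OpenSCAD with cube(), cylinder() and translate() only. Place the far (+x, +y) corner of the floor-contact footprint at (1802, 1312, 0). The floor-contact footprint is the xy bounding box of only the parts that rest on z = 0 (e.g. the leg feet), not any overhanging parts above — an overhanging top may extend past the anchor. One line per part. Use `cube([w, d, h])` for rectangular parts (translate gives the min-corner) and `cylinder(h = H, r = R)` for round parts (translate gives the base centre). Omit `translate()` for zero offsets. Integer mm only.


// leg_h = 723 - 45 = 678
translate([212, 405, 678]) cube([1635, 952, 45]);
translate([280, 473, 0]) cylinder(h = 678, r = 23);
translate([1779, 473, 0]) cylinder(h = 678, r = 23);
translate([280, 1289, 0]) cylinder(h = 678, r = 23);
translate([1779, 1289, 0]) cylinder(h = 678, r = 23);


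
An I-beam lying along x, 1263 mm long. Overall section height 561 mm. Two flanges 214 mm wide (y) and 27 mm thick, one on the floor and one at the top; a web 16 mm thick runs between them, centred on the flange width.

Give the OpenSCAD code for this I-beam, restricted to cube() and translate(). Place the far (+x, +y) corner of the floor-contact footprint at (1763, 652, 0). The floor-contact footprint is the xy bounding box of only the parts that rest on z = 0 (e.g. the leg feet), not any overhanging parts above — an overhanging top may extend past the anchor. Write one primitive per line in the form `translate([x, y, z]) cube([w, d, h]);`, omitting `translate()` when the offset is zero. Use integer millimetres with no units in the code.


translate([500, 438, 0]) cube([1263, 214, 27]);
translate([500, 537, 27]) cube([1263, 16, 507]);
translate([500, 438, 534]) cube([1263, 214, 27]);


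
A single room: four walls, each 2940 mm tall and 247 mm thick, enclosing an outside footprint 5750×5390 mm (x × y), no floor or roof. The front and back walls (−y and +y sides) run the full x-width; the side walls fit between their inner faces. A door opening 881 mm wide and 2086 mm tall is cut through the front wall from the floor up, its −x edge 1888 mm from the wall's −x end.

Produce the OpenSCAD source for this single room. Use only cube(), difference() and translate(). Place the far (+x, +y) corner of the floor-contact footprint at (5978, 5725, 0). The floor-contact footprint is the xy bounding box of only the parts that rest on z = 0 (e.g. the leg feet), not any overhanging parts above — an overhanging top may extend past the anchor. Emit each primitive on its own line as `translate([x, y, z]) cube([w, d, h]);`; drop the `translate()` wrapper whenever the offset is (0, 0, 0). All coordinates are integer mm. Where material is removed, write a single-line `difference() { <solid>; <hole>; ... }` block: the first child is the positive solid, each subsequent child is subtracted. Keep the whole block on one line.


difference() { translate([228, 335, 0]) cube([5750, 247, 2940]); translate([2116, 335, 0]) cube([881, 247, 2086]); }
translate([228, 5478, 0]) cube([5750, 247, 2940]);
translate([228, 582, 0]) cube([247, 4896, 2940]);
translate([5731, 582, 0]) cube([247, 4896, 2940]);


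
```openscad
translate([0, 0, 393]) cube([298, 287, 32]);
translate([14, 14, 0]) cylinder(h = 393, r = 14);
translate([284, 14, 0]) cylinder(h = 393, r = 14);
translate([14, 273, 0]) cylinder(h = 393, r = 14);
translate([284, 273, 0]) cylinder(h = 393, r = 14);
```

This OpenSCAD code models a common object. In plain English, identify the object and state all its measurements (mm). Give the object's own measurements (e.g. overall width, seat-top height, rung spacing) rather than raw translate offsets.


A four-legged stool. The seat is a 298×287×32 mm slab whose top surface is at z = 425 mm; four round legs, each 28 mm in diameter, run from the floor (z = 0) to the underside of the seat, each leg's axis is inset half a diameter from the nearest pair of seat edges (so the leg's bounding box is flush with the corner).


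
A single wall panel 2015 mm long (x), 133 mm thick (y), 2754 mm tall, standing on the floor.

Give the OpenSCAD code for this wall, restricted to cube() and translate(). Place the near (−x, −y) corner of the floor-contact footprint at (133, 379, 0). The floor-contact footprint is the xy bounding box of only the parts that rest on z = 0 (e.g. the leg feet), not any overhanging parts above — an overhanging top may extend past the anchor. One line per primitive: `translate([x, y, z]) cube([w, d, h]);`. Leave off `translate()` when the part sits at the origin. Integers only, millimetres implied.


translate([133, 379, 0]) cube([2015, 133, 2754]);


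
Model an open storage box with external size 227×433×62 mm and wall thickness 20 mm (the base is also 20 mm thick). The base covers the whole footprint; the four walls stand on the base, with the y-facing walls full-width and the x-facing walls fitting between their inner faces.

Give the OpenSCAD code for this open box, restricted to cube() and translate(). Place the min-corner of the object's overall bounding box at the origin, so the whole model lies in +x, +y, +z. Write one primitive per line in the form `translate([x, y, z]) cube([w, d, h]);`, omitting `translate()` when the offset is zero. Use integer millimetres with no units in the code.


cube([227, 433, 20]);
translate([0, 0, 20]) cube([227, 20, 42]);
translate([0, 413, 20]) cube([227, 20, 42]);
translate([0, 20, 20]) cube([20, 393, 42]);
translate([207, 20, 20]) cube([20, 393, 42]);


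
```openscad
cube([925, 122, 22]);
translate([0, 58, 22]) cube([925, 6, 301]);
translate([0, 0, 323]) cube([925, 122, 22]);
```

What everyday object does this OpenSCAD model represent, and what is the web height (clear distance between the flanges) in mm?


An I-beam. The web height is 301 mm.

Two wide flanges with a thin centred web — an I-beam. Overall 345 mm minus two 22 mm flanges gives a web of 345 − 2·22 = 301 mm.


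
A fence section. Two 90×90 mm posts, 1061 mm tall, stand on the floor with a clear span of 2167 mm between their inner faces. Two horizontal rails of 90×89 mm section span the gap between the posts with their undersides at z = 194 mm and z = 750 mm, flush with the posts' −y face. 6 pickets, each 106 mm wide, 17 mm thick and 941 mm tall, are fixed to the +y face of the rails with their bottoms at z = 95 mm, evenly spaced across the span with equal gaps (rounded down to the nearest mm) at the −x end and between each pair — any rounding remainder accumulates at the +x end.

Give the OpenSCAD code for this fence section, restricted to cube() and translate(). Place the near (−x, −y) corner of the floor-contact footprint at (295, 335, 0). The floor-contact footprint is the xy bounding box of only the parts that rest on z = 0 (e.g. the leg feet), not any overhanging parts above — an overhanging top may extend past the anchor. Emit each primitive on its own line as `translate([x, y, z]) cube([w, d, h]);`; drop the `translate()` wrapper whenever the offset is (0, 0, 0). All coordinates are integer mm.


translate([295, 335, 0]) cube([90, 90, 1061]);
translate([2552, 335, 0]) cube([90, 90, 1061]);
translate([385, 335, 194]) cube([2167, 90, 89]);
translate([385, 335, 750]) cube([2167, 90, 89]);
translate([603, 425, 95]) cube([106, 17, 941]);
translate([927, 425, 95]) cube([106, 17, 941]);
translate([1251, 425, 95]) cube([106, 17, 941]);
translate([1575, 425, 95]) cube([106, 17, 941]);
translate([1899, 425, 95]) cube([106, 17, 941]);
translate([2223, 425, 95]) cube([106, 17, 941]);


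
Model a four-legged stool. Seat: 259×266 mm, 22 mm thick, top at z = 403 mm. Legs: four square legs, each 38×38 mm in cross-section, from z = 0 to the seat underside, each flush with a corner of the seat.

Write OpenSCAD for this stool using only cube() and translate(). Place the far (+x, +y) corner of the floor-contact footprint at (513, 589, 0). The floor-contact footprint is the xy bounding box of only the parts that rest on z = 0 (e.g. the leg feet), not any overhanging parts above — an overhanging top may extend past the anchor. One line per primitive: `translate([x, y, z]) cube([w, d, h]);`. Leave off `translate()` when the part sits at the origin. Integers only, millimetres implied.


// leg_h = 403 - 22 = 381
translate([254, 323, 381]) cube([259, 266, 22]);
translate([254, 323, 0]) cube([38, 38, 381]);
translate([475, 323, 0]) cube([38, 38, 381]);
translate([254, 551, 0]) cube([38, 38, 381]);
translate([475, 551, 0]) cube([38, 38, 381]);
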